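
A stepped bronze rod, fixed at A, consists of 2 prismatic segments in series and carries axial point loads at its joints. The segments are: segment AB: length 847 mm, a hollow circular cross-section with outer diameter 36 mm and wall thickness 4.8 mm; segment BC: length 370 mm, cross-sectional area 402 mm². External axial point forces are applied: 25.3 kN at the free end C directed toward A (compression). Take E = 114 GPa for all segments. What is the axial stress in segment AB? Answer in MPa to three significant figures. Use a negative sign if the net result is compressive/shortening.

Internal axial forces (sectioning from the free end, tension +): N_BC = -25.3 kN, N_AB = -25.3 kN.
A_AB = 470.5 mm².
σ_AB = N_AB/A_AB = -25300/470.5 = -53.77 MPa.

-53.8 MPa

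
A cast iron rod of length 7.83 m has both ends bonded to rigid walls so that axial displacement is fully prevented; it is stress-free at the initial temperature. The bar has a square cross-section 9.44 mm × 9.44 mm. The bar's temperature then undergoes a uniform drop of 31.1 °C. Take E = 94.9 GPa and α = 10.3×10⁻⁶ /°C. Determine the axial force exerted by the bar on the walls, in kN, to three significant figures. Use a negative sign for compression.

Free thermal expansion αLΔT = 10.3e-6 · 7830 · -31.1 = -2.508 mm.
The walls impose strain ε = −(-2.508)/7830 = 3.2033e-04; σ = Eε = 94900 · 3.2033e-04 = 30.4 MPa.
Wall reaction R = σ·A = 30.4·89.11 = 2709 N = 2.709 kN.

2.71 kN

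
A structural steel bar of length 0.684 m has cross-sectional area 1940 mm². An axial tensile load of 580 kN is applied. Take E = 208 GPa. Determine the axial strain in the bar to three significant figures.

0.00144

σ = N/A = 299 MPa; ε = σ/E = 299/208000 = 1.437e-03.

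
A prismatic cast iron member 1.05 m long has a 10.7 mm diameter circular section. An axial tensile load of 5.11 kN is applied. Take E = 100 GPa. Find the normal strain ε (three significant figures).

A = 89.92 mm².
σ = N/A = 56.83 MPa; ε = σ/E = 56.83/100000 = 5.683e-04.

5.68e-04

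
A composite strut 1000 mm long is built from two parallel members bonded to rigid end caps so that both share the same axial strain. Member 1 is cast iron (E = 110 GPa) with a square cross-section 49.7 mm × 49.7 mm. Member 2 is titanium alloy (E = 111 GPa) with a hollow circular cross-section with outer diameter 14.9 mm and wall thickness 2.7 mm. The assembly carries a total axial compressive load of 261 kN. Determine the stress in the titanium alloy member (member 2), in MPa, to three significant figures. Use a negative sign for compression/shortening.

A_1 = 2470 mm².
A_2 = 103.5 mm².
Equal strain + equilibrium ⇒ each member carries load in proportion to AE: A₁E₁ = 271700000 N, A₂E₂ = 11490000 N, ΣAE = 283200000 N.
σ₂ = P·E₂/ΣAE = -261000·111000/283200000 = -102.3 MPa.

-102 MPa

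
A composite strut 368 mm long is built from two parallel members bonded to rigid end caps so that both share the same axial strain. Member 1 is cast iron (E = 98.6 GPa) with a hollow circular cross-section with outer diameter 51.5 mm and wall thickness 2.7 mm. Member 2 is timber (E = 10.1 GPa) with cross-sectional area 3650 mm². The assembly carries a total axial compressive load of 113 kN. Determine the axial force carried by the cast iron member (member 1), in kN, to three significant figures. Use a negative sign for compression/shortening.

-59.4 kN

A_1 = 413.9 mm².
Equal strain + equilibrium ⇒ each member carries load in proportion to AE: A₁E₁ = 40810000 N, A₂E₂ = 36860000 N, ΣAE = 77680000 N.
F₁ = P·A₁E₁/ΣAE = -113000·40810000/77680000 = -59370 N.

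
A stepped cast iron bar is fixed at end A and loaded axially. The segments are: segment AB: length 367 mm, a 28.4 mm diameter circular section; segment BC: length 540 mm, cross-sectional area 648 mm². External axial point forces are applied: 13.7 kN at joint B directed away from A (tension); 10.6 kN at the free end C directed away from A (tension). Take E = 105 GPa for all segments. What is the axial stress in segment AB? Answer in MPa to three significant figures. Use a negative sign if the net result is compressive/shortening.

38.4 MPa

Internal axial forces (sectioning from the free end, tension +): N_BC = 10.6 kN, N_AB = 24.3 kN.
A_AB = 633.5 mm².
σ_AB = N_AB/A_AB = 24300/633.5 = 38.36 MPa.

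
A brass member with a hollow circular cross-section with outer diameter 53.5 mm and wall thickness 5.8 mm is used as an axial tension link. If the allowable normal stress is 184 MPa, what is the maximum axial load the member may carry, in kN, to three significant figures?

160 kN

A = 869.2 mm².
P_max = σ_allow · A = 184 · 869.2 = 159900 N = 159.9 kN.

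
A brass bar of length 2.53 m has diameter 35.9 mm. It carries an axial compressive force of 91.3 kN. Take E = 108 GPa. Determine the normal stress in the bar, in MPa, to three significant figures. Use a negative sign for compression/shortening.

-90.2 MPa

A = 1012 mm².
σ = N/A = -91300/1012 = -90.2 MPa.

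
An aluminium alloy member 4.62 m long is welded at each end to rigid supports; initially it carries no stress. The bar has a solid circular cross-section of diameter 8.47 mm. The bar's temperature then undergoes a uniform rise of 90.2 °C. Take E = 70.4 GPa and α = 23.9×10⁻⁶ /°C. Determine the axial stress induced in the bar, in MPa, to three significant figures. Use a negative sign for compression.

Free thermal expansion αLΔT = 23.9e-6 · 4620 · 90.2 = 9.96 mm.
The walls impose strain ε = −(9.96)/4620 = -2.1558e-03; σ = Eε = 70400 · -2.1558e-03 = -151.8 MPa.

-152 MPa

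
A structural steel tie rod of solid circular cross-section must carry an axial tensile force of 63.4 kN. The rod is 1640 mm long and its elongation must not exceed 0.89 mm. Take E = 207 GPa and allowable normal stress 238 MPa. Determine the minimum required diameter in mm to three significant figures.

26.8 mm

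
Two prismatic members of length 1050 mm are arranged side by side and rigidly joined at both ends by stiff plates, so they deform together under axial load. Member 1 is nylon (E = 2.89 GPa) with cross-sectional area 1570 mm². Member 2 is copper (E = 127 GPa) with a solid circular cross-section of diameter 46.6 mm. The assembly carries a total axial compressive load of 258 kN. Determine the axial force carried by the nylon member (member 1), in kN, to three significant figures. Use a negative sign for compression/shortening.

A_2 = 1706 mm².
Equal strain + equilibrium ⇒ each member carries load in proportion to AE: A₁E₁ = 4537000 N, A₂E₂ = 216600000 N, ΣAE = 221100000 N.
F₁ = P·A₁E₁/ΣAE = -258000·4537000/221100000 = -5294 N.

-5.29 kN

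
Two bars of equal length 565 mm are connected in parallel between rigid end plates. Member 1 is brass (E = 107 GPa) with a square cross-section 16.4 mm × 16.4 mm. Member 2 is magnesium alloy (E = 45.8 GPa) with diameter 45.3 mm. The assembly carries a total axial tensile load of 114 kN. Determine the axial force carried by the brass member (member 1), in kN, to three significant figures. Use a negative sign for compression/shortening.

A_1 = 269 mm².
A_2 = 1612 mm².
Equal strain + equilibrium ⇒ each member carries load in proportion to AE: A₁E₁ = 28780000 N, A₂E₂ = 73820000 N, ΣAE = 102600000 N.
F₁ = P·A₁E₁/ΣAE = 114000·28780000/102600000 = 31980 N.

32.0 kN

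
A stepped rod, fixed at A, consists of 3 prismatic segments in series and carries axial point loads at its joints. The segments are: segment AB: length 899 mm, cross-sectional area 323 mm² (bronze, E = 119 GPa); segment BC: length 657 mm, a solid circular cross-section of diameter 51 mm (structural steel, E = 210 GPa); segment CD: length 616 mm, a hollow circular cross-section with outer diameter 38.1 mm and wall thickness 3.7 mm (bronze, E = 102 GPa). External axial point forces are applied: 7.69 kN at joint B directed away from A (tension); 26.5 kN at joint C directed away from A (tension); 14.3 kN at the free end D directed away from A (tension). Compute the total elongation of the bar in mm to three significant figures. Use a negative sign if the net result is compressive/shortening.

1.41 mm

Internal axial forces (sectioning from the free end, tension +): N_CD = 14.3 kN, N_BC = 40.8 kN, N_AB = 48.49 kN.
A_BC = 2043 mm².
A_CD = 399.9 mm².
δ_AB = 48490·899/(323·119000) = 1.134 mm
δ_BC = 40800·657/(2043·210000) = 0.06249 mm
δ_CD = 14300·616/(399.9·102000) = 0.216 mm
δ = Σδ_i = 1.413 mm.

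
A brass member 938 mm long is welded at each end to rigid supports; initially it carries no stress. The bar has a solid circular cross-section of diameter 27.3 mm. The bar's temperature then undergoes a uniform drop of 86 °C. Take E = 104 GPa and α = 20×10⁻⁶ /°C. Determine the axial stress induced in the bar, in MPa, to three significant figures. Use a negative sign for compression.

Free thermal expansion αLΔT = 20e-6 · 938 · -86 = -1.613 mm.
The walls impose strain ε = −(-1.613)/938 = 1.7200e-03; σ = Eε = 104000 · 1.7200e-03 = 178.9 MPa.

179 MPa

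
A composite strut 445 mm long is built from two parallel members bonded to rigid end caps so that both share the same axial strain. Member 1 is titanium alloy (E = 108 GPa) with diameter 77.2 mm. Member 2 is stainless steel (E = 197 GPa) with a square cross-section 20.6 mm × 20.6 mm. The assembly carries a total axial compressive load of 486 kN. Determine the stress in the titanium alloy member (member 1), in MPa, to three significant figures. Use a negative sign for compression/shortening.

-89.1 MPa

A_1 = 4681 mm².
A_2 = 424.4 mm².
Equal strain + equilibrium ⇒ each member carries load in proportion to AE: A₁E₁ = 505500000 N, A₂E₂ = 83600000 N, ΣAE = 589100000 N.
σ₁ = P·E₁/ΣAE = -486000·108000/589100000 = -89.09 MPa.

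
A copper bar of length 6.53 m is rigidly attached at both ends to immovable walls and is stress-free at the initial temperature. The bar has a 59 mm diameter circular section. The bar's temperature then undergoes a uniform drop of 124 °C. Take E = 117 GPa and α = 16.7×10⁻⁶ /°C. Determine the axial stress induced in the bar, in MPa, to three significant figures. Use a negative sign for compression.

242 MPa

Free thermal expansion αLΔT = 16.7e-6 · 6530 · -124 = -13.52 mm.
The walls impose strain ε = −(-13.52)/6530 = 2.0708e-03; σ = Eε = 117000 · 2.0708e-03 = 242.3 MPa.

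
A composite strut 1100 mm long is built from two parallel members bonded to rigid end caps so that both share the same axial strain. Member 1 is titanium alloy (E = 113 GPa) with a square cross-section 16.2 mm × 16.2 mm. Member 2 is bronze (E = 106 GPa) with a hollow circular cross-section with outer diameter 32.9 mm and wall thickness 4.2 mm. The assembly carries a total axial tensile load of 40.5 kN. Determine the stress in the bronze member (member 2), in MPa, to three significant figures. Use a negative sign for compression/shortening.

A_1 = 262.4 mm².
A_2 = 378.7 mm².
Equal strain + equilibrium ⇒ each member carries load in proportion to AE: A₁E₁ = 29660000 N, A₂E₂ = 40140000 N, ΣAE = 69800000 N.
σ₂ = P·E₂/ΣAE = 40500·106000/69800000 = 61.51 MPa.

61.5 MPa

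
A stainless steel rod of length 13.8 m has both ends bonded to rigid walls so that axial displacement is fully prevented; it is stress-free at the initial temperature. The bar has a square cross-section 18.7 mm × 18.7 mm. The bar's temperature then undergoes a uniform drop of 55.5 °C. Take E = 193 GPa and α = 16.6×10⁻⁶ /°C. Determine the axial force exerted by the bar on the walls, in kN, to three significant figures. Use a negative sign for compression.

Free thermal expansion αLΔT = 16.6e-6 · 13800 · -55.5 = -12.71 mm.
The walls impose strain ε = −(-12.71)/13800 = 9.2130e-04; σ = Eε = 193000 · 9.2130e-04 = 177.8 MPa.
Wall reaction R = σ·A = 177.8·349.7 = 62180 N = 62.18 kN.

62.2 kN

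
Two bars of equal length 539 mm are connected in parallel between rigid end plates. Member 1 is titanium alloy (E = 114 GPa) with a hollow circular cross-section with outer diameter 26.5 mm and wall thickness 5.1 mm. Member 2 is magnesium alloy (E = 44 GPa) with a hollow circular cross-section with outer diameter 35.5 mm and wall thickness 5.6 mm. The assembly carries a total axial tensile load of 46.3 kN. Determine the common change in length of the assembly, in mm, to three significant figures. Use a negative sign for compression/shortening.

A_1 = 342.9 mm².
A_2 = 526 mm².
Equal strain + equilibrium ⇒ each member carries load in proportion to AE: A₁E₁ = 39090000 N, A₂E₂ = 23150000 N, ΣAE = 62230000 N.
δ = PL/ΣAE = 46300·539/62230000 = 0.401 mm.

0.401 mm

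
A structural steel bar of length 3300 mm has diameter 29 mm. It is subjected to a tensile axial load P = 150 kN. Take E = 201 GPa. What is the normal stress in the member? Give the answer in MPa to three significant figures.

227 MPa

A = 660.5 mm².
σ = N/A = 150000/660.5 = 227.1 MPa.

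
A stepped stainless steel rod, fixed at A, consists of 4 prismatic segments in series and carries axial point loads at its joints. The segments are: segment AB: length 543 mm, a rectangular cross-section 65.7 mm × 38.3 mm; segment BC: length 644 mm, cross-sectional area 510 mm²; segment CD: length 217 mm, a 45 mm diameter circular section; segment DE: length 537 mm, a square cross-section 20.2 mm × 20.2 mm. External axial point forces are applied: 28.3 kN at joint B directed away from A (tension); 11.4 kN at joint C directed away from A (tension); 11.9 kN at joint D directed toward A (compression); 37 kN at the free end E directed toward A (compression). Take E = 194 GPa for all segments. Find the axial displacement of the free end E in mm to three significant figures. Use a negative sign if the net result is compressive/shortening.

Internal axial forces (sectioning from the free end, tension +): N_DE = -37 kN, N_CD = -48.9 kN, N_BC = -37.5 kN, N_AB = -9.2 kN.
A_AB = 2516 mm².
A_CD = 1590 mm².
A_DE = 408 mm².
δ_AB = -9200·543/(2516·194000) = -0.01023 mm
δ_BC = -37500·644/(510·194000) = -0.2441 mm
δ_CD = -48900·217/(1590·194000) = -0.03439 mm
δ_DE = -37000·537/(408·194000) = -0.251 mm
δ = Σδ_i = -0.5397 mm.

-0.540 mm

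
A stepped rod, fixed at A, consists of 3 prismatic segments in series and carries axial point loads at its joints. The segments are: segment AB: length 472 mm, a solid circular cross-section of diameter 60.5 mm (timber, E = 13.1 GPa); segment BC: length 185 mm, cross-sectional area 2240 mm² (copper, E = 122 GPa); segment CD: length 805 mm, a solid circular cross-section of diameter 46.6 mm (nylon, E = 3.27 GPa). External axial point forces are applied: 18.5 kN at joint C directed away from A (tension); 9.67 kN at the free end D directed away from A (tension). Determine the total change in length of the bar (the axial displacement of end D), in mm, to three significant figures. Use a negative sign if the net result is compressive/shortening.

Internal axial forces (sectioning from the free end, tension +): N_CD = 9.67 kN, N_BC = 28.17 kN, N_AB = 28.17 kN.
A_AB = 2875 mm².
A_CD = 1706 mm².
δ_AB = 28170·472/(2875·13100) = 0.3531 mm
δ_BC = 28170·185/(2240·122000) = 0.01907 mm
δ_CD = 9670·805/(1706·3270) = 1.396 mm
δ = Σδ_i = 1.768 mm.

1.77 mm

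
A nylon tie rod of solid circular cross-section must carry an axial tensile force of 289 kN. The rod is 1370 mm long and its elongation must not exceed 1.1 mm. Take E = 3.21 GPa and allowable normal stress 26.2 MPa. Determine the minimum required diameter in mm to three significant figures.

378 mm

Required area A ≥ P/σ_allow = 289000/26.2 = 11030 mm².
For a solid circular section, d ≥ √(4A/π) = 118.5 mm.
Elongation limit: A ≥ PL/(Eδ_allow) = 289000·1370/(3210·1.1) = 112100 mm² ⇒ d ≥ 377.8 mm.
The elongation limit governs.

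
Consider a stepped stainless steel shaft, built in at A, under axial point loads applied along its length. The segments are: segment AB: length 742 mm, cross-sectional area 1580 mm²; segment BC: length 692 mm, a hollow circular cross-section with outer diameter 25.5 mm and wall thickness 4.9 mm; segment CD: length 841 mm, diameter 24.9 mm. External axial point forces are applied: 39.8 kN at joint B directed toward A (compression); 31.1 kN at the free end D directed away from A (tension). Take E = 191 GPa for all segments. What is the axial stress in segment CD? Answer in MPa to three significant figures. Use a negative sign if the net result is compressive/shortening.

63.9 MPa

Internal axial forces (sectioning from the free end, tension +): N_CD = 31.1 kN, N_BC = 31.1 kN, N_AB = -8.7 kN.
A_CD = 487 mm².
σ_CD = N_CD/A_CD = 31100/487 = 63.87 MPa.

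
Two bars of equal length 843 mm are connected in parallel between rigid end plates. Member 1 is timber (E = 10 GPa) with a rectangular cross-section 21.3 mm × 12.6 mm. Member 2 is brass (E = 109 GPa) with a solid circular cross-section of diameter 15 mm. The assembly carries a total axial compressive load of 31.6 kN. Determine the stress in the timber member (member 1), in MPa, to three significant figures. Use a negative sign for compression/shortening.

-14.4 MPa

A_1 = 268.4 mm².
A_2 = 176.7 mm².
Equal strain + equilibrium ⇒ each member carries load in proportion to AE: A₁E₁ = 2684000 N, A₂E₂ = 19260000 N, ΣAE = 21950000 N.
σ₁ = P·E₁/ΣAE = -31600·10000/21950000 = -14.4 MPa.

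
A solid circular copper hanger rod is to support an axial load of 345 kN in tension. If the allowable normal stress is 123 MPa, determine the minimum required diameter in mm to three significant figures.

59.8 mm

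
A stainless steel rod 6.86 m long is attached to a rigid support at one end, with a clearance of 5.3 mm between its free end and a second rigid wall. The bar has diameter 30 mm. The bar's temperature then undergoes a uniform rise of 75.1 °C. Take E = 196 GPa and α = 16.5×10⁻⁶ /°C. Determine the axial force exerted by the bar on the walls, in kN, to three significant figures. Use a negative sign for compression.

-64.6 kN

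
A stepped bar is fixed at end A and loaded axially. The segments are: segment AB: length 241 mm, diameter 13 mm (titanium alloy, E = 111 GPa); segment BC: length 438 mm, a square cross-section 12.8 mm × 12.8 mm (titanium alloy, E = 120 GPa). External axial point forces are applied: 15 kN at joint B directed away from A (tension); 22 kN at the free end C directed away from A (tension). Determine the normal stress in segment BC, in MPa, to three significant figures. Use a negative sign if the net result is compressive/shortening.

Internal axial forces (sectioning from the free end, tension +): N_BC = 22 kN, N_AB = 37 kN.
A_BC = 163.8 mm².
σ_BC = N_BC/A_BC = 22000/163.8 = 134.3 MPa.

134 MPa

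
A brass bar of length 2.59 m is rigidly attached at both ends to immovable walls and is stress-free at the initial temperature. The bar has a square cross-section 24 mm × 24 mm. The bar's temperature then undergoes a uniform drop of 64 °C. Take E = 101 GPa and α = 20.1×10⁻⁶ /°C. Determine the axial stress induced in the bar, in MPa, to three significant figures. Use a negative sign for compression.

130 MPa

Free thermal expansion αLΔT = 20.1e-6 · 2590 · -64 = -3.332 mm.
The walls impose strain ε = −(-3.332)/2590 = 1.2864e-03; σ = Eε = 101000 · 1.2864e-03 = 129.9 MPa.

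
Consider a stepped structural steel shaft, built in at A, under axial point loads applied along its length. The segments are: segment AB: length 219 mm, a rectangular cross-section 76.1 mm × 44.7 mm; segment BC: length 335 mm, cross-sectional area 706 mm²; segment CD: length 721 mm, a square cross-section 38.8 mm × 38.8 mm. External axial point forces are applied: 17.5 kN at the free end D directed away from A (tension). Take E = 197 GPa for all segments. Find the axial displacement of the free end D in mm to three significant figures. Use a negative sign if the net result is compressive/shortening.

0.0904 mm

Internal axial forces (sectioning from the free end, tension +): N_CD = 17.5 kN, N_BC = 17.5 kN, N_AB = 17.5 kN.
A_AB = 3402 mm².
A_CD = 1505 mm².
δ_AB = 17500·219/(3402·197000) = 0.005719 mm
δ_BC = 17500·335/(706·197000) = 0.04215 mm
δ_CD = 17500·721/(1505·197000) = 0.04254 mm
δ = Σδ_i = 0.09041 mm.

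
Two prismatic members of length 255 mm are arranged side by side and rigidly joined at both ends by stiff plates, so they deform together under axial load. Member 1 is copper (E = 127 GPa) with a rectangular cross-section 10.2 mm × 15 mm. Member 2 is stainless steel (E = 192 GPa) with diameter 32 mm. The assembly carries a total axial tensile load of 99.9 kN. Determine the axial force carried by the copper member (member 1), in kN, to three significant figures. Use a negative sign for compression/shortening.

A_1 = 153 mm².
A_2 = 804.2 mm².
Equal strain + equilibrium ⇒ each member carries load in proportion to AE: A₁E₁ = 19430000 N, A₂E₂ = 154400000 N, ΣAE = 173800000 N.
F₁ = P·A₁E₁/ΣAE = 99900·19430000/173800000 = 11170 N.

11.2 kN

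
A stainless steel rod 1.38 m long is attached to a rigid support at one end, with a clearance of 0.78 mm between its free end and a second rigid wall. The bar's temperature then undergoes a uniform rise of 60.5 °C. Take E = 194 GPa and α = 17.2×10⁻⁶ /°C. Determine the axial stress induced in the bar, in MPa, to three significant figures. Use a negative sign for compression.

Free thermal expansion αLΔT = 17.2e-6 · 1380 · 60.5 = 1.436 mm.
The walls engage after the gap closes; constrained expansion = 1.436 − 0.78 = 0.656 mm.
The walls impose strain ε = −(0.656)/1380 = -4.7538e-04; σ = Eε = 194000 · -4.7538e-04 = -92.22 MPa.

-92.2 MPa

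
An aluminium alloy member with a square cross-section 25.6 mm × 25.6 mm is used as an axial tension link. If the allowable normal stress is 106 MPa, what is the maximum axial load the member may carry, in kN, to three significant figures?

A = 655.4 mm².
P_max = σ_allow · A = 106 · 655.4 = 69470 N = 69.47 kN.

69.5 kN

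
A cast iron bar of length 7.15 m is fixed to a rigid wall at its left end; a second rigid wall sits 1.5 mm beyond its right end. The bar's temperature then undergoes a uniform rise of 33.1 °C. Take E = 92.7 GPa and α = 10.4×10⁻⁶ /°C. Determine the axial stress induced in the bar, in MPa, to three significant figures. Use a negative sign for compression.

Free thermal expansion αLΔT = 10.4e-6 · 7150 · 33.1 = 2.461 mm.
The walls engage after the gap closes; constrained expansion = 2.461 − 1.5 = 0.9613 mm.
The walls impose strain ε = −(0.9613)/7150 = -1.3445e-04; σ = Eε = 92700 · -1.3445e-04 = -12.46 MPa.

-12.5 MPa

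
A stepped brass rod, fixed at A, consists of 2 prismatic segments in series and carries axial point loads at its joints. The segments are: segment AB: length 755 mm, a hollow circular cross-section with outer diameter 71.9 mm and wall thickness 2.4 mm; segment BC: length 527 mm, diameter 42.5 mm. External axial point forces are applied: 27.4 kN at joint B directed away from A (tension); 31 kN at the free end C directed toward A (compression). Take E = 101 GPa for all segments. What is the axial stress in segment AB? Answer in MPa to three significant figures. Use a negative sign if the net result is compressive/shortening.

Internal axial forces (sectioning from the free end, tension +): N_BC = -31 kN, N_AB = -3.6 kN.
A_AB = 524 mm².
σ_AB = N_AB/A_AB = -3600/524 = -6.87 MPa.

-6.87 MPa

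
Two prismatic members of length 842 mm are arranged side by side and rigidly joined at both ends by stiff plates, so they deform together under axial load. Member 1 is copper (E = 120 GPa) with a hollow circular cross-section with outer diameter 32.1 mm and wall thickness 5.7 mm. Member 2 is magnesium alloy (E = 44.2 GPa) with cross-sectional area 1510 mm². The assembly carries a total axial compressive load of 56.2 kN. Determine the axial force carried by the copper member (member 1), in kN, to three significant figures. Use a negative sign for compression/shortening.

-25.8 kN

A_1 = 472.7 mm².
Equal strain + equilibrium ⇒ each member carries load in proportion to AE: A₁E₁ = 56730000 N, A₂E₂ = 66740000 N, ΣAE = 123500000 N.
F₁ = P·A₁E₁/ΣAE = -56200·56730000/123500000 = -25820 N.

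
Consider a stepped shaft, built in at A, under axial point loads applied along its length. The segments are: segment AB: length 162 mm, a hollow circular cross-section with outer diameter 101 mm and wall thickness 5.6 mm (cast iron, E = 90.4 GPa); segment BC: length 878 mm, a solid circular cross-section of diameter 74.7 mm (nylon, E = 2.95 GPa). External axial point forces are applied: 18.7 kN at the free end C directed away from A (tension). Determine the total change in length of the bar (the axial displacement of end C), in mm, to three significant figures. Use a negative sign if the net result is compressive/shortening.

Internal axial forces (sectioning from the free end, tension +): N_BC = 18.7 kN, N_AB = 18.7 kN.
A_AB = 1678 mm².
A_BC = 4383 mm².
δ_AB = 18700·162/(1678·90400) = 0.01997 mm
δ_BC = 18700·878/(4383·2950) = 1.27 mm
δ = Σδ_i = 1.29 mm.

1.29 mm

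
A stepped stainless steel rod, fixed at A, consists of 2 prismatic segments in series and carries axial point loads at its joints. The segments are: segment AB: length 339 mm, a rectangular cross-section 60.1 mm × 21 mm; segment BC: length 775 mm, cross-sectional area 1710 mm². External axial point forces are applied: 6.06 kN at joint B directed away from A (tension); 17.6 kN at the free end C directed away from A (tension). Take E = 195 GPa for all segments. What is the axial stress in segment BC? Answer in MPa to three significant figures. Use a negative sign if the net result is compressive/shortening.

Internal axial forces (sectioning from the free end, tension +): N_BC = 17.6 kN, N_AB = 23.66 kN.
σ_BC = N_BC/A_BC = 17600/1710 = 10.29 MPa.

10.3 MPa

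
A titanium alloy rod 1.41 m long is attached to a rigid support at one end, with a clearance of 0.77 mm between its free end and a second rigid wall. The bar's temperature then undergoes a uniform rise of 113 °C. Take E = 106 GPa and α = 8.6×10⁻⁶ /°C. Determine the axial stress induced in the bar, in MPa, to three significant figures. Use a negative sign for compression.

Free thermal expansion αLΔT = 8.6e-6 · 1410 · 113 = 1.37 mm.
The walls engage after the gap closes; constrained expansion = 1.37 − 0.77 = 0.6002 mm.
The walls impose strain ε = −(0.6002)/1410 = -4.2570e-04; σ = Eε = 106000 · -4.2570e-04 = -45.12 MPa.

-45.1 MPa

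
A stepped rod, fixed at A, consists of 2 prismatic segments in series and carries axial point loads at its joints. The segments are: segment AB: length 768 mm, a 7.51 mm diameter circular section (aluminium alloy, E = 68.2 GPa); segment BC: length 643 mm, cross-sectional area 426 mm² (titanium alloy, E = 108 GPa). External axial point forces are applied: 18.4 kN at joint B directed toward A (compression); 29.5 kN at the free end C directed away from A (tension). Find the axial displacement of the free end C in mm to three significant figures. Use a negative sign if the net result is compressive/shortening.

Internal axial forces (sectioning from the free end, tension +): N_BC = 29.5 kN, N_AB = 11.1 kN.
A_AB = 44.3 mm².
δ_AB = 11100·768/(44.3·68200) = 2.822 mm
δ_BC = 29500·643/(426·108000) = 0.4123 mm
δ = Σδ_i = 3.234 mm.

3.23 mm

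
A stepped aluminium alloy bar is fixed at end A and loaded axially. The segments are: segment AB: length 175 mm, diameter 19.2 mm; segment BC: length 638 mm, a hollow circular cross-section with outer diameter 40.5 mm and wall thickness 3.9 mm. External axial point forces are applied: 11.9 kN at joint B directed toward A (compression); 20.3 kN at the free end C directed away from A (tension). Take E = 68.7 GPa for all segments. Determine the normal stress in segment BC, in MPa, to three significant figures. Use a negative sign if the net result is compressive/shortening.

Internal axial forces (sectioning from the free end, tension +): N_BC = 20.3 kN, N_AB = 8.4 kN.
A_BC = 448.4 mm².
σ_BC = N_BC/A_BC = 20300/448.4 = 45.27 MPa.

45.3 MPa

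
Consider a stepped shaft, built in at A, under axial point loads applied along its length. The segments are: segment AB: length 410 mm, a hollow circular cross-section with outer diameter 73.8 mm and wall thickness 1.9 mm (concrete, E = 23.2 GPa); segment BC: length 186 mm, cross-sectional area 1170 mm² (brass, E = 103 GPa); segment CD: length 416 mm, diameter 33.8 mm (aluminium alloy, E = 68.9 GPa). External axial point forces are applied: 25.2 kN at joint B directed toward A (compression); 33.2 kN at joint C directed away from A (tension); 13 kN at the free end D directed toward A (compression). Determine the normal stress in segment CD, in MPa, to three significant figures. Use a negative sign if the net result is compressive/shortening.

-14.5 MPa

Internal axial forces (sectioning from the free end, tension +): N_CD = -13 kN, N_BC = 20.2 kN, N_AB = -5 kN.
A_CD = 897.3 mm².
σ_CD = N_CD/A_CD = -13000/897.3 = -14.49 MPa.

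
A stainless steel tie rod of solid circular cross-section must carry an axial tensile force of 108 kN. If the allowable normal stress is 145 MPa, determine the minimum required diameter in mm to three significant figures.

30.8 mm

Required area A ≥ P/σ_allow = 108000/145 = 744.8 mm².
For a solid circular section, d ≥ √(4A/π) = 30.8 mm.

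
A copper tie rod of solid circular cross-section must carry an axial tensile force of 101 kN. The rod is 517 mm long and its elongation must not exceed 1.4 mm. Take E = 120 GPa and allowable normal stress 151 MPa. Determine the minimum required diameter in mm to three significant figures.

29.2 mm

Required area A ≥ P/σ_allow = 101000/151 = 668.9 mm².
For a solid circular section, d ≥ √(4A/π) = 29.18 mm.
Elongation limit: A ≥ PL/(Eδ_allow) = 101000·517/(120000·1.4) = 310.8 mm² ⇒ d ≥ 19.89 mm.
The stress limit governs.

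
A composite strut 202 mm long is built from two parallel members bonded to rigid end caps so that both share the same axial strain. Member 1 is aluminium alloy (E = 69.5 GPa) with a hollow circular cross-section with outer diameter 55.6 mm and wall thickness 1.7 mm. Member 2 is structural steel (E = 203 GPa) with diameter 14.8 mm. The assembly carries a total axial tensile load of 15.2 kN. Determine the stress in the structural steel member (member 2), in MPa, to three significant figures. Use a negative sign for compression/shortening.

56.2 MPa

A_1 = 287.9 mm².
A_2 = 172 mm².
Equal strain + equilibrium ⇒ each member carries load in proportion to AE: A₁E₁ = 20010000 N, A₂E₂ = 34920000 N, ΣAE = 54930000 N.
σ₂ = P·E₂/ΣAE = 15200·203000/54930000 = 56.17 MPa.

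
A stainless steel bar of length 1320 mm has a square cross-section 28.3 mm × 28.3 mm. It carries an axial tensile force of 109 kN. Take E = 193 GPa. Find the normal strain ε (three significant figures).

7.05e-04

A = 800.9 mm².
σ = N/A = 136.1 MPa; ε = σ/E = 136.1/193000 = 7.052e-04.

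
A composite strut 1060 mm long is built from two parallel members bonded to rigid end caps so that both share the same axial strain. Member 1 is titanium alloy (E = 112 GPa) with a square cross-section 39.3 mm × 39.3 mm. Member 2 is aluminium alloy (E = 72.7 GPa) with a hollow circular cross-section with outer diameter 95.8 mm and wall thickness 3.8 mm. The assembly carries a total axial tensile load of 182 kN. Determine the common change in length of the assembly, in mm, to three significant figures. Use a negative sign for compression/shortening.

0.763 mm

A_1 = 1544 mm².
A_2 = 1098 mm².
Equal strain + equilibrium ⇒ each member carries load in proportion to AE: A₁E₁ = 173000000 N, A₂E₂ = 79850000 N, ΣAE = 252800000 N.
δ = PL/ΣAE = 182000·1060/252800000 = 0.763 mm.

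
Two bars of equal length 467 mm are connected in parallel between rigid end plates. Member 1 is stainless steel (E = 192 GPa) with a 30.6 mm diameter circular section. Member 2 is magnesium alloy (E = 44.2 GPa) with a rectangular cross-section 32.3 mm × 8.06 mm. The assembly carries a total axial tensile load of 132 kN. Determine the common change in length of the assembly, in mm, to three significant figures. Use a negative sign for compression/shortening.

A_1 = 735.4 mm².
A_2 = 260.3 mm².
Equal strain + equilibrium ⇒ each member carries load in proportion to AE: A₁E₁ = 141200000 N, A₂E₂ = 11510000 N, ΣAE = 152700000 N.
δ = PL/ΣAE = 132000·467/152700000 = 0.4037 mm.

0.404 mm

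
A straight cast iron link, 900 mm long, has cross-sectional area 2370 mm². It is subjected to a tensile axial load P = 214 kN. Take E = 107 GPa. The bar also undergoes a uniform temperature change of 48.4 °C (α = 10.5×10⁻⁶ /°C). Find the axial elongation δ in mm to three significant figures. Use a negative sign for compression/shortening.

δ_mech = NL/(AE) = 214000·900/(2370·107000) = 0.7595 mm.
δ_thermal = αLΔT = 10.5e-6·900·48.4 = 0.4574 mm.
δ = δ_mech + δ_thermal = 1.217 mm.

1.22 mm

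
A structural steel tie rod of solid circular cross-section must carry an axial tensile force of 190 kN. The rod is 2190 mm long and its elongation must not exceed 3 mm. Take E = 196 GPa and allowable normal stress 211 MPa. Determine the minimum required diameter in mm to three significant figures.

33.9 mm

Required area A ≥ P/σ_allow = 190000/211 = 900.5 mm².
For a solid circular section, d ≥ √(4A/π) = 33.86 mm.
Elongation limit: A ≥ PL/(Eδ_allow) = 190000·2190/(196000·3) = 707.7 mm² ⇒ d ≥ 30.02 mm.
The stress limit governs.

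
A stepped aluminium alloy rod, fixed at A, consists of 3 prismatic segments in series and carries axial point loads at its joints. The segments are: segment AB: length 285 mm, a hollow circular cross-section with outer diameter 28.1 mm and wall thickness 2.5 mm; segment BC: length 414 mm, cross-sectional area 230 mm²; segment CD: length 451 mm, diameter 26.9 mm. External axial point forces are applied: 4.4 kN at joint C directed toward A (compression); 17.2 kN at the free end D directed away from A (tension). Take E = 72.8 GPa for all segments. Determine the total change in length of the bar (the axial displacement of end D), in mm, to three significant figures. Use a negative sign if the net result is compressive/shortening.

0.753 mm

Internal axial forces (sectioning from the free end, tension +): N_CD = 17.2 kN, N_BC = 12.8 kN, N_AB = 12.8 kN.
A_AB = 201.1 mm².
A_CD = 568.3 mm².
δ_AB = 12800·285/(201.1·72800) = 0.2492 mm
δ_BC = 12800·414/(230·72800) = 0.3165 mm
δ_CD = 17200·451/(568.3·72800) = 0.1875 mm
δ = Σδ_i = 0.7532 mm.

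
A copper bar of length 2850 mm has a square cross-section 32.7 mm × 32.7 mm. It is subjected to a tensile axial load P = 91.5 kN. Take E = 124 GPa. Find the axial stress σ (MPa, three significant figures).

A = 1069 mm².
σ = N/A = 91500/1069 = 85.57 MPa.

85.6 MPa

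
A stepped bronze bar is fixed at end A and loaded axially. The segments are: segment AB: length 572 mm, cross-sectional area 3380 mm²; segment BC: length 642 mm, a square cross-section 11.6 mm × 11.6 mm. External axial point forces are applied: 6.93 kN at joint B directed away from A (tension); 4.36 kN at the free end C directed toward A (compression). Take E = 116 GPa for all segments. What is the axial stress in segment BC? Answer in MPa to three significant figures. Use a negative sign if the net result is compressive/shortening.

-32.4 MPa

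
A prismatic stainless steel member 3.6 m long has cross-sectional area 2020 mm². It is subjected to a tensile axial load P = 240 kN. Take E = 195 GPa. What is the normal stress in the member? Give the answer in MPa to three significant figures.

119 MPa

σ = N/A = 240000/2020 = 118.8 MPa.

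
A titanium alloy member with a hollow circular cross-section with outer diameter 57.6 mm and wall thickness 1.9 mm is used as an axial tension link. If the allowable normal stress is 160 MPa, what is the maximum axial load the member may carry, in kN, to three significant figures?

A = 332.5 mm².
P_max = σ_allow · A = 160 · 332.5 = 53200 N = 53.2 kN.

53.2 kN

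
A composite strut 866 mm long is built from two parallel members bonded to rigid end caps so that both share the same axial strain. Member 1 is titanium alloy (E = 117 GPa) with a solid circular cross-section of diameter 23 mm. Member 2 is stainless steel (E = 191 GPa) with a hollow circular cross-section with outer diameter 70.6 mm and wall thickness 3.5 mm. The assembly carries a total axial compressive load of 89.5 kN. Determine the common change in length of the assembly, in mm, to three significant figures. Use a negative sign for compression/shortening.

-0.409 mm

A_1 = 415.5 mm².
A_2 = 737.8 mm².
Equal strain + equilibrium ⇒ each member carries load in proportion to AE: A₁E₁ = 48610000 N, A₂E₂ = 140900000 N, ΣAE = 189500000 N.
δ = PL/ΣAE = -89500·866/189500000 = -0.4089 mm.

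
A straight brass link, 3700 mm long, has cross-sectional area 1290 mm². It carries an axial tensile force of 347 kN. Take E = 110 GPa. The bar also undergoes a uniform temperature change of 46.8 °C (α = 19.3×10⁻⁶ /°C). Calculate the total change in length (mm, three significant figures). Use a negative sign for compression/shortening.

δ_mech = NL/(AE) = 347000·3700/(1290·110000) = 9.048 mm.
δ_thermal = αLΔT = 19.3e-6·3700·46.8 = 3.342 mm.
δ = δ_mech + δ_thermal = 12.39 mm.

12.4 mm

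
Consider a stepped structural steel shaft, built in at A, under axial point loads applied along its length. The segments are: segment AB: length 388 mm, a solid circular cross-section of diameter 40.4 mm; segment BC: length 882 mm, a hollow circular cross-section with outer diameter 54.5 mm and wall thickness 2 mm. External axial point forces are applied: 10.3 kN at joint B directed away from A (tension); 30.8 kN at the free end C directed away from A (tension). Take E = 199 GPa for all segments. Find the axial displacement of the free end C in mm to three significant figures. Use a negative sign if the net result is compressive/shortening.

Internal axial forces (sectioning from the free end, tension +): N_BC = 30.8 kN, N_AB = 41.1 kN.
A_AB = 1282 mm².
A_BC = 329.9 mm².
δ_AB = 41100·388/(1282·199000) = 0.06251 mm
δ_BC = 30800·882/(329.9·199000) = 0.4138 mm
δ = Σδ_i = 0.4763 mm.

0.476 mm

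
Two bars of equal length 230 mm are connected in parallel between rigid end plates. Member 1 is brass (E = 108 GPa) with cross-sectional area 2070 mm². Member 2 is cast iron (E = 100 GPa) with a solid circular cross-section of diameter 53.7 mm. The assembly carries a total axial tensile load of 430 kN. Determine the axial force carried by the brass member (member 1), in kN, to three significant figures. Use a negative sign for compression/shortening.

214 kN

A_2 = 2265 mm².
Equal strain + equilibrium ⇒ each member carries load in proportion to AE: A₁E₁ = 223600000 N, A₂E₂ = 226500000 N, ΣAE = 450000000 N.
F₁ = P·A₁E₁/ΣAE = 430000·223600000/450000000 = 213600 N.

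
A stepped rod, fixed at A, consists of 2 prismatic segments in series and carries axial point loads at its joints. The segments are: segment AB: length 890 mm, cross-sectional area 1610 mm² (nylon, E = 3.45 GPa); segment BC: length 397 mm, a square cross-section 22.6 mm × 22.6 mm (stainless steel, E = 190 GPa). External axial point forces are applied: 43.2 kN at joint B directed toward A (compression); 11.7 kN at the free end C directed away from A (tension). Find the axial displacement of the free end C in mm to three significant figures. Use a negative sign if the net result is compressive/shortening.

-5.00 mm

Internal axial forces (sectioning from the free end, tension +): N_BC = 11.7 kN, N_AB = -31.5 kN.
A_BC = 510.8 mm².
δ_AB = -31500·890/(1610·3450) = -5.047 mm
δ_BC = 11700·397/(510.8·190000) = 0.04786 mm
δ = Σδ_i = -4.999 mm.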